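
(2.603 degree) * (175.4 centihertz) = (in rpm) 0.7609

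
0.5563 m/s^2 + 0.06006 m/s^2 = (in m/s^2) 0.6164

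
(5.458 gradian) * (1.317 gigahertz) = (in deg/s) 6.469e+09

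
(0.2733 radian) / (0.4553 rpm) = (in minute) 0.09553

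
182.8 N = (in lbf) 41.1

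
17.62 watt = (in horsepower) 0.02363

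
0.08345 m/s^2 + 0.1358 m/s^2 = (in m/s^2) 0.2193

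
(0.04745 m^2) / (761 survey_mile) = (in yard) 4.237e-08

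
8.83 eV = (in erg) 1.415e-11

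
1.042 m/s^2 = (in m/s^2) 1.042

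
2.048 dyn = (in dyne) 2.048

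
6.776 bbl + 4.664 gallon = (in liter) 1095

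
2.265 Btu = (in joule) 2390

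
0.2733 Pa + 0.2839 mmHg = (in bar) 0.0003812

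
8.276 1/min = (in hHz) 0.001379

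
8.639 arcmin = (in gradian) 0.16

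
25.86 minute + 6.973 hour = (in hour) 7.404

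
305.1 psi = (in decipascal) 2.104e+07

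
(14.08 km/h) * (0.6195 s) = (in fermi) 2.423e+15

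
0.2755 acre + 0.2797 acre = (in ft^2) 2.418e+04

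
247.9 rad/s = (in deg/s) 1.42e+04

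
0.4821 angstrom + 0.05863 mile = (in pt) 2.675e+05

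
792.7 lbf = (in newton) 3526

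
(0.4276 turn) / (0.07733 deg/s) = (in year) 6.312e-05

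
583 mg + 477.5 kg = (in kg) 477.5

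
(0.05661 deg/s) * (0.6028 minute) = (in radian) 0.03574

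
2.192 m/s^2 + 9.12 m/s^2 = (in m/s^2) 11.31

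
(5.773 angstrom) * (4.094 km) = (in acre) 5.84e-10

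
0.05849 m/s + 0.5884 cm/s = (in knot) 0.1251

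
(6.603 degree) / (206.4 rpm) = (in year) 1.691e-10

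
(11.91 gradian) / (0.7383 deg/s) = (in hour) 0.004033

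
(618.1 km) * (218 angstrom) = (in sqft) 0.145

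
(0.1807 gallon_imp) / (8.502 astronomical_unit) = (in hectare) 6.459e-20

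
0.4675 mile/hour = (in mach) 0.0006138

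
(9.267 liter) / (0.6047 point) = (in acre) 0.01073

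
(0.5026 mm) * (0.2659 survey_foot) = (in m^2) 4.073e-05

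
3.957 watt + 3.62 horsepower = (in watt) 2703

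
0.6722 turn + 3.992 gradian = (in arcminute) 1.474e+04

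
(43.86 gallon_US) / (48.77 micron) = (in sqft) 3.664e+04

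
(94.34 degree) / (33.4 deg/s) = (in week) 4.67e-06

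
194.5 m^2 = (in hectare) 0.01945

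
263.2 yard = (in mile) 0.1495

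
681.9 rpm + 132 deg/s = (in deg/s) 4223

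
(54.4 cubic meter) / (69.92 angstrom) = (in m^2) 7.78e+09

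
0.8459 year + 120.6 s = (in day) 308.8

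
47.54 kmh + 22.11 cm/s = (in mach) 0.03943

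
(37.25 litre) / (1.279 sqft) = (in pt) 888.6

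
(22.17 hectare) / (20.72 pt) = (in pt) 8.598e+10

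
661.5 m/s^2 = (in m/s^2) 661.5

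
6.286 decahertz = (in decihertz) 628.6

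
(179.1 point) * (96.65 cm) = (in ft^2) 0.6573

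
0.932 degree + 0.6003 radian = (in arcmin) 2120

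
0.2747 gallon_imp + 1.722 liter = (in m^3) 0.002971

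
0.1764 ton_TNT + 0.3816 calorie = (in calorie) 1.764e+08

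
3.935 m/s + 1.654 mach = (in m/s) 567.1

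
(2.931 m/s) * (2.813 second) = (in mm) 8245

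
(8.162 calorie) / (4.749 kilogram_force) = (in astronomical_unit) 4.902e-12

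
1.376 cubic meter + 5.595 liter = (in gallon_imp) 303.9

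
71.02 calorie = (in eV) 1.855e+21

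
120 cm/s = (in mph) 2.684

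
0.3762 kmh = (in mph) 0.2338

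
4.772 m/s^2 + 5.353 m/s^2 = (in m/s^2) 10.12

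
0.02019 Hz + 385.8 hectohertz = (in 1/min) 2.315e+06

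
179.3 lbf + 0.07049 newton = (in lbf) 179.3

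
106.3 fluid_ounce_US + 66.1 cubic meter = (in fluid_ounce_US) 2.235e+06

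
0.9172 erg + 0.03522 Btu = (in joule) 37.16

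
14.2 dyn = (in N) 0.000142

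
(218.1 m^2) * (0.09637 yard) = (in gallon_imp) 4228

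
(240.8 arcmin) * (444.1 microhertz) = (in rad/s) 3.111e-05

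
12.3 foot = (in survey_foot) 12.3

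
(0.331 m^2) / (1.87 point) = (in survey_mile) 0.3118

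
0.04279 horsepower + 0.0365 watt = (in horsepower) 0.04284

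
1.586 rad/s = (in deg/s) 90.87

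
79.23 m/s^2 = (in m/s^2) 79.23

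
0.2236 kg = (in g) 223.6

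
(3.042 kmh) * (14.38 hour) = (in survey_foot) 1.435e+05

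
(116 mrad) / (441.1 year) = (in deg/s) 4.778e-10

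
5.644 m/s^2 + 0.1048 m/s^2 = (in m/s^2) 5.749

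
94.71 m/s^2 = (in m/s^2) 94.71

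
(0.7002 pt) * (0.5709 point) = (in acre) 1.229e-11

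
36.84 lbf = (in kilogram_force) 16.71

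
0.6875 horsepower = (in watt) 512.7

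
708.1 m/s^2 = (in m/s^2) 708.1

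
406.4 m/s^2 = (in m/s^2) 406.4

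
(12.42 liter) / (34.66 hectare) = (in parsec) 1.161e-24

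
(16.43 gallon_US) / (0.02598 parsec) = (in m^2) 7.758e-17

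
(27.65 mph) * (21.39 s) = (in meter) 264.4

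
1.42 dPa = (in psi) 2.06e-05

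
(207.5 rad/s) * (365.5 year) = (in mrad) 2.392e+15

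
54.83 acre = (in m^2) 2.219e+05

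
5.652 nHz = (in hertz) 5.652e-09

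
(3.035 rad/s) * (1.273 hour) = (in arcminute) 4.781e+07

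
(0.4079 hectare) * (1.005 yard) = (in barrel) 2.358e+04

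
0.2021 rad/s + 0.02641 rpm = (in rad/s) 0.2049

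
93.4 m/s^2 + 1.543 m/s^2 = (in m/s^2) 94.94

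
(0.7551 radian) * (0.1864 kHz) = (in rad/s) 140.8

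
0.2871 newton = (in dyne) 2.871e+04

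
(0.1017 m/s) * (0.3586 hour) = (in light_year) 1.388e-14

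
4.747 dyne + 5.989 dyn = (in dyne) 10.74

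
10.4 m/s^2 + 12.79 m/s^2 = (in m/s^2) 23.19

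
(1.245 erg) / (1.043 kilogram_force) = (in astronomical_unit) 8.137e-20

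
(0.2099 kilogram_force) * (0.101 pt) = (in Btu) 6.952e-08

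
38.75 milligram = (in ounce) 0.001367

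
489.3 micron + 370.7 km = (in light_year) 3.918e-11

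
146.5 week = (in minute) 1.477e+06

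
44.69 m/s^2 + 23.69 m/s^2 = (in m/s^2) 68.38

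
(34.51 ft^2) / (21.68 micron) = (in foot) 4.852e+05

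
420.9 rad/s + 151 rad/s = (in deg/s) 3.277e+04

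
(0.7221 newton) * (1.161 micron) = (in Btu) 7.946e-10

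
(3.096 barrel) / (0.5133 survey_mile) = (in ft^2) 0.006414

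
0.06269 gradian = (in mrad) 0.9847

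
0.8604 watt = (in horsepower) 0.001154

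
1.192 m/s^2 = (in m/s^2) 1.192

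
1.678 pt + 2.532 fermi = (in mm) 0.592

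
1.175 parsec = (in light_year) 3.832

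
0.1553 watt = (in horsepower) 0.0002083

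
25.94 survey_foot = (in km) 0.007907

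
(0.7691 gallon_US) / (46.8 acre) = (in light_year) 1.625e-24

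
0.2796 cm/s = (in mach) 8.211e-06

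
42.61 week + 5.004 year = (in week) 303.5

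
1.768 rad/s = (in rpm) 16.88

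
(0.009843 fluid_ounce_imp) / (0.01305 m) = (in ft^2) 0.0002307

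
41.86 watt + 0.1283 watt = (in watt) 41.99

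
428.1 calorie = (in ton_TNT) 4.281e-07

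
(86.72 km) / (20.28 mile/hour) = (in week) 0.01582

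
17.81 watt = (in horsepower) 0.02388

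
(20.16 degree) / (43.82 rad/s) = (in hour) 2.23e-06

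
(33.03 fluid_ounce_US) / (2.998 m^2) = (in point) 0.9236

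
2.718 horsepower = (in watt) 2027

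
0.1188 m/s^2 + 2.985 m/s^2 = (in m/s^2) 3.104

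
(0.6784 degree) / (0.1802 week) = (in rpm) 1.037e-06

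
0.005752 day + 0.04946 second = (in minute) 8.284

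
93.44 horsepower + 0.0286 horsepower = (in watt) 6.97e+04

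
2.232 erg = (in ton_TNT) 5.335e-17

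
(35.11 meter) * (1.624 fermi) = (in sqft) 6.137e-13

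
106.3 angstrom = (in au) 7.106e-20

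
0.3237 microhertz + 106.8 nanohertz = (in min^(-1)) 2.583e-05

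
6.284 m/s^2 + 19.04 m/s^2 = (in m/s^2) 25.32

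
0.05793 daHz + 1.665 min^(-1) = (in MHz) 6.071e-07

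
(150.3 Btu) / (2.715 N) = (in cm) 5.841e+06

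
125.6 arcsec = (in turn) 9.691e-05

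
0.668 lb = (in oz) 10.69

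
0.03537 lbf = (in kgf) 0.01604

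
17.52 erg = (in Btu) 1.661e-09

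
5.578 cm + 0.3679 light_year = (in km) 3.481e+12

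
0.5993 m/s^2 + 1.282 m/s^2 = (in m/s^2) 1.881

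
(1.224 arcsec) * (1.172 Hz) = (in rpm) 6.641e-05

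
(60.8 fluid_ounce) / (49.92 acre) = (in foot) 2.92e-08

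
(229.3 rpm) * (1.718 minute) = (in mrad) 2.475e+06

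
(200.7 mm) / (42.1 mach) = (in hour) 3.889e-09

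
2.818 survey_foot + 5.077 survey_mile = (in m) 8172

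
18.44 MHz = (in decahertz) 1.844e+06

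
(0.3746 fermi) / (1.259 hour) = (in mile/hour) 1.849e-19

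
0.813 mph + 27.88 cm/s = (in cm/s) 64.22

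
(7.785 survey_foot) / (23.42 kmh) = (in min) 0.006079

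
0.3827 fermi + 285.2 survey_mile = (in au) 3.068e-06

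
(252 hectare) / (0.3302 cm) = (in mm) 7.632e+11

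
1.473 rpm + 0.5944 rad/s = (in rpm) 7.149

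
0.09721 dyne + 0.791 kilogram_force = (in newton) 7.757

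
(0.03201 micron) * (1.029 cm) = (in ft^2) 3.545e-09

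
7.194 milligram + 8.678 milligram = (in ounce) 0.0005599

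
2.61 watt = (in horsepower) 0.0035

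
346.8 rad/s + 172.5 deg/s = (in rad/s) 349.8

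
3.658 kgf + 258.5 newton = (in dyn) 2.944e+07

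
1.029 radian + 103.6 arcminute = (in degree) 60.68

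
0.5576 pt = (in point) 0.5576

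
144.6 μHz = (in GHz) 1.446e-13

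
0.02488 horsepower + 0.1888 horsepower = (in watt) 159.3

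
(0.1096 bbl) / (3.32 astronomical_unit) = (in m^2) 3.508e-14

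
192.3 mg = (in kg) 0.0001923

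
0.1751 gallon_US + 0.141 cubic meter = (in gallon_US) 37.42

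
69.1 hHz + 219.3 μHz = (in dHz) 6.91e+04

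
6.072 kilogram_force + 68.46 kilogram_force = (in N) 730.9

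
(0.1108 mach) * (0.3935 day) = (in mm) 1.283e+09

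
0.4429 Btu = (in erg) 4.673e+09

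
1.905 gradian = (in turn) 0.004763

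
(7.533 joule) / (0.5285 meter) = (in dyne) 1.425e+06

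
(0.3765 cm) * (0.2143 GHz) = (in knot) 1.568e+06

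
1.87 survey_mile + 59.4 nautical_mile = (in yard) 1.236e+05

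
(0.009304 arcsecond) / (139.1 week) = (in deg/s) 3.072e-14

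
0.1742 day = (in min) 250.8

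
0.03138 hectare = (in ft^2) 3378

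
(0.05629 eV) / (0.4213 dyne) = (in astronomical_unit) 1.431e-26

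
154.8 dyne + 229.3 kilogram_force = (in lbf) 505.5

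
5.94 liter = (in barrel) 0.03736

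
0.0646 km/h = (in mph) 0.04014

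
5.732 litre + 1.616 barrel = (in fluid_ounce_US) 8881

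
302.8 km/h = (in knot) 163.5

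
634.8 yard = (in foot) 1904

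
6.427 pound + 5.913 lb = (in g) 5597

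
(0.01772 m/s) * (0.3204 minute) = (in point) 965.6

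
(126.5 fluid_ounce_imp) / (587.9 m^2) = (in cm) 0.0006114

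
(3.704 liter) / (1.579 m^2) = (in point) 6.649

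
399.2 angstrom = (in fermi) 3.992e+07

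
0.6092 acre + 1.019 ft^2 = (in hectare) 0.2465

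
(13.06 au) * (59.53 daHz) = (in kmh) 4.187e+15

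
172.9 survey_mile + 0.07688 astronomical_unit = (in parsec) 3.727e-07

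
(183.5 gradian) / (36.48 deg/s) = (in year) 1.436e-07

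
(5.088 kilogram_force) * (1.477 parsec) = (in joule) 2.274e+18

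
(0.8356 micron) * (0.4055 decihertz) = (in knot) 6.586e-08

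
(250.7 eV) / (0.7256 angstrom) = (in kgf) 5.645e-08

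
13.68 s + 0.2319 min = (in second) 27.59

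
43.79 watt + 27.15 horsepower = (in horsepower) 27.21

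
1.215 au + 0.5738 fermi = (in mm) 1.818e+14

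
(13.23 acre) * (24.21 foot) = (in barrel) 2.485e+06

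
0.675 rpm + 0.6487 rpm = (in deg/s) 7.942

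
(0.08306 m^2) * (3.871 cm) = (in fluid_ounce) 108.7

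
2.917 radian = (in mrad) 2917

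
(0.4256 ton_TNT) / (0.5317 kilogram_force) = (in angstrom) 3.415e+18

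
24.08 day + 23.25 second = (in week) 3.44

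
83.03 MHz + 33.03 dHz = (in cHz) 8.303e+09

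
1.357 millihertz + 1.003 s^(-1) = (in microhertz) 1.004e+06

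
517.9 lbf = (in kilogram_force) 234.9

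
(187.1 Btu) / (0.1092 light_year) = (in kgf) 1.948e-11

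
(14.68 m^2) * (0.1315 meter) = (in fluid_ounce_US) 6.528e+04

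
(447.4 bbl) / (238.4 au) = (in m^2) 1.994e-12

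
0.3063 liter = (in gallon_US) 0.08092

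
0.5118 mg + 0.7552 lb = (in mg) 3.426e+05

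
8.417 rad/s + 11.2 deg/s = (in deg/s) 493.5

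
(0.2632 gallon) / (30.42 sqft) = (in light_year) 3.726e-20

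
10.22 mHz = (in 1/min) 0.6132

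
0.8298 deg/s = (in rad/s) 0.01448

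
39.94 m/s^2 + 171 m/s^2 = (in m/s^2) 210.9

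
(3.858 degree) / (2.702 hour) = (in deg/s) 0.0003966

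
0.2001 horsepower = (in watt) 149.2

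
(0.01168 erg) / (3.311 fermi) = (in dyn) 3.528e+10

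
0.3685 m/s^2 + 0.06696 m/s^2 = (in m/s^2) 0.4355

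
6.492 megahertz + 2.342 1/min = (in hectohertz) 6.492e+04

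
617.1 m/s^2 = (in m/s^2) 617.1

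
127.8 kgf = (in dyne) 1.253e+08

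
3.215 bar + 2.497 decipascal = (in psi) 46.63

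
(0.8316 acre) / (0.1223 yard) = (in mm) 3.009e+07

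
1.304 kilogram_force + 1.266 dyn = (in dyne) 1.279e+06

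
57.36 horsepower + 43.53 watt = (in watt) 4.282e+04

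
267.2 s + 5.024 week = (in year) 0.09636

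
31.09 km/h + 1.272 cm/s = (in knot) 16.81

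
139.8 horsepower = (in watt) 1.042e+05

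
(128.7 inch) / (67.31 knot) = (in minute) 0.001573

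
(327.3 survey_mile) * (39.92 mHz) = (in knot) 4.087e+04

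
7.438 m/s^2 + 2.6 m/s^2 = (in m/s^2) 10.04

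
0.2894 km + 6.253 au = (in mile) 5.813e+08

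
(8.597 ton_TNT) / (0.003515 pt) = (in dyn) 2.901e+21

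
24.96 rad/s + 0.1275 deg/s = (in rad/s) 24.96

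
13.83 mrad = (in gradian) 0.8804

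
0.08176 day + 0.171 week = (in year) 0.003503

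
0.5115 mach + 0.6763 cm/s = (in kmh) 627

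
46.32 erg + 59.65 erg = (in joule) 1.06e-05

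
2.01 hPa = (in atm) 0.001984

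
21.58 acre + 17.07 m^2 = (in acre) 21.58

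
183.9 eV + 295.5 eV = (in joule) 7.681e-17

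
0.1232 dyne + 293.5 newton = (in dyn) 2.935e+07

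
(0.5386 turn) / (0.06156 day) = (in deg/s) 0.03645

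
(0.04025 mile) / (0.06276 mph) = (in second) 2309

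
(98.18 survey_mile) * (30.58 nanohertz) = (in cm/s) 0.4832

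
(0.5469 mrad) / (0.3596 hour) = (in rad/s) 4.225e-07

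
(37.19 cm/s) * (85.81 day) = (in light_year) 2.914e-10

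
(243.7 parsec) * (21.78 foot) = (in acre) 1.234e+16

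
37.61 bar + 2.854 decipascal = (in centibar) 3761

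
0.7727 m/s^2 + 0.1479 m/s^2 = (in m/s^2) 0.9206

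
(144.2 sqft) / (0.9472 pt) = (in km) 40.09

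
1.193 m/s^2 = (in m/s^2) 1.193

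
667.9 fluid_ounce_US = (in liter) 19.75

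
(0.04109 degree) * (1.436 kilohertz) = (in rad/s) 1.03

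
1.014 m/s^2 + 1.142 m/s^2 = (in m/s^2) 2.156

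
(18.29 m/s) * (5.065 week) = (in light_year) 5.922e-09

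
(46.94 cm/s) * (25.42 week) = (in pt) 2.046e+10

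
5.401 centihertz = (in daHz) 0.005401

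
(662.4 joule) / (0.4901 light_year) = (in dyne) 1.429e-08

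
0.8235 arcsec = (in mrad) 0.003992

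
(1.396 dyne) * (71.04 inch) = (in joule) 2.519e-05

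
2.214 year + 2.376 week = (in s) 7.126e+07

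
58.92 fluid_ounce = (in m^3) 0.001742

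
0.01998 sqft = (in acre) 4.587e-07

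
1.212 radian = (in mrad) 1212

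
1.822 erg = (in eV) 1.137e+12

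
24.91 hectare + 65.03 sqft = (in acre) 61.56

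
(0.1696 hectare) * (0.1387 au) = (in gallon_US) 9.296e+15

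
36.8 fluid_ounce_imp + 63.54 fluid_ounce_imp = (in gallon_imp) 0.6271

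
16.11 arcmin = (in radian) 0.004686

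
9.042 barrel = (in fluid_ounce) 4.861e+04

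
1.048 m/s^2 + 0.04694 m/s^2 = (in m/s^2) 1.095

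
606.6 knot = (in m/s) 312.1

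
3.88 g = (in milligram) 3880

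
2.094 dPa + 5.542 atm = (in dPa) 5.615e+06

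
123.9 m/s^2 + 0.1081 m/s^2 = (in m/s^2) 124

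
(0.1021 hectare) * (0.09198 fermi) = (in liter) 9.391e-11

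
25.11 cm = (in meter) 0.2511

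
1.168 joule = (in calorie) 0.2792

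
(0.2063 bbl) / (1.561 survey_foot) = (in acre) 1.703e-05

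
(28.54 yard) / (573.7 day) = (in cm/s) 5.265e-05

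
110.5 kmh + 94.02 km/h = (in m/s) 56.81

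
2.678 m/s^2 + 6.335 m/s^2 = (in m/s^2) 9.013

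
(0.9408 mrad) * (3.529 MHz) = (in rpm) 3.17e+04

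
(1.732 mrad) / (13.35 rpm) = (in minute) 2.065e-05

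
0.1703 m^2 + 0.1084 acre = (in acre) 0.1084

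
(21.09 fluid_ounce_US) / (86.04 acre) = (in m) 1.791e-09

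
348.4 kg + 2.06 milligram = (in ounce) 1.229e+04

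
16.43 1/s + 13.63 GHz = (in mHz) 1.363e+13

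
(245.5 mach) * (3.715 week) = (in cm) 1.878e+13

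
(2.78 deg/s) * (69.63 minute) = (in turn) 32.26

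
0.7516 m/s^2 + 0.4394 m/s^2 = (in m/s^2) 1.191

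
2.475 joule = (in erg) 2.475e+07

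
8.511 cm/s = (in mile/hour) 0.1904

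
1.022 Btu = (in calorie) 257.7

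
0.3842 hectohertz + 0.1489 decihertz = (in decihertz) 384.3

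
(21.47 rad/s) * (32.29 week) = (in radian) 4.193e+08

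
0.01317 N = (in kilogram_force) 0.001343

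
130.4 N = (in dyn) 1.304e+07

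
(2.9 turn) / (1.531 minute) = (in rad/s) 0.1984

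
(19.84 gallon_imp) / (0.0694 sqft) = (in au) 9.351e-11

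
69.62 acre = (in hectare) 28.17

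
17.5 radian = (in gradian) 1114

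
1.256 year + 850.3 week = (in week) 915.8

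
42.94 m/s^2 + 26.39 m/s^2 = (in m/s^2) 69.33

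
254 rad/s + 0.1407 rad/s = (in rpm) 2427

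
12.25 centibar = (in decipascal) 1.225e+05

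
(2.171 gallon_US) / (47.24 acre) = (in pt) 0.0001219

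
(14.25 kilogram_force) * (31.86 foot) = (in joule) 1357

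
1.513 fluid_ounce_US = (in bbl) 0.0002814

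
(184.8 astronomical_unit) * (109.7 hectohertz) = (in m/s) 3.033e+17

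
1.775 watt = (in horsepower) 0.00238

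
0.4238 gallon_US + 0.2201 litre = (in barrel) 0.01147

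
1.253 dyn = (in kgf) 1.278e-06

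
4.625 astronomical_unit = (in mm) 6.919e+14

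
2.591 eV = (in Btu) 3.935e-22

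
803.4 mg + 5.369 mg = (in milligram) 808.8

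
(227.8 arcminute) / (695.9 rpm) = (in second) 0.0009093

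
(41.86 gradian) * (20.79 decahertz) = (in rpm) 1305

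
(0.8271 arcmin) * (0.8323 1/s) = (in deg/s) 0.01147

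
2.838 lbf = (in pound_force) 2.838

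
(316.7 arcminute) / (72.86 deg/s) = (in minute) 0.001207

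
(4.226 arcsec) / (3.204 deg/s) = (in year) 1.162e-11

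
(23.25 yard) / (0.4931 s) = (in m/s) 43.11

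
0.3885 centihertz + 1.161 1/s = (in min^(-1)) 69.89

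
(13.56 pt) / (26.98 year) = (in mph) 1.258e-11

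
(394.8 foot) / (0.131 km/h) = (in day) 0.03827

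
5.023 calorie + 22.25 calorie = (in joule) 114.1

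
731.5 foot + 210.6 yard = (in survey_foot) 1363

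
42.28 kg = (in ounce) 1491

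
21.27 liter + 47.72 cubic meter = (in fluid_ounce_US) 1.614e+06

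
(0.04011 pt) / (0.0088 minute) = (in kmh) 9.648e-05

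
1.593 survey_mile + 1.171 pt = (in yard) 2804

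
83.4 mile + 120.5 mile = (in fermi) 3.281e+20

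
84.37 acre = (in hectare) 34.14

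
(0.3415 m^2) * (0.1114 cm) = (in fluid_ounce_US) 12.86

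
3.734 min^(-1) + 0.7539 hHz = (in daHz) 7.545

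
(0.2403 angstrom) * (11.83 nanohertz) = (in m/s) 2.843e-19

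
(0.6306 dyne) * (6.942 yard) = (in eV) 2.498e+14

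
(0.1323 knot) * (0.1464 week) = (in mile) 3.745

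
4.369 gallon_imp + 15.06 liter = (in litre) 34.92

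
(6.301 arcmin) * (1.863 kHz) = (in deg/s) 195.6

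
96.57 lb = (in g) 4.38e+04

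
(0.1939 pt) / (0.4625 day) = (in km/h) 6.162e-09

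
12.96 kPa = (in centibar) 12.96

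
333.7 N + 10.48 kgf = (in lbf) 98.12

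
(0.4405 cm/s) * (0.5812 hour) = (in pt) 2.613e+04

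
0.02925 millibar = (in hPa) 0.02925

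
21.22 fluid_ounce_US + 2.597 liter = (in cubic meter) 0.003225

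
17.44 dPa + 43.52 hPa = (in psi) 0.6315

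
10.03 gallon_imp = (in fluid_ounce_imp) 1605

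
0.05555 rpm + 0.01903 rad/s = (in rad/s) 0.02485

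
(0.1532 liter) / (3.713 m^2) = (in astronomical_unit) 2.758e-16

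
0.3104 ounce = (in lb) 0.0194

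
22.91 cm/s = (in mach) 0.0006728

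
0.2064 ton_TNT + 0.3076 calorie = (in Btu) 8.185e+05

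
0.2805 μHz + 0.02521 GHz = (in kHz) 2.521e+04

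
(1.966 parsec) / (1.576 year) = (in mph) 2.73e+09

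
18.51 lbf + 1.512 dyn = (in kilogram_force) 8.396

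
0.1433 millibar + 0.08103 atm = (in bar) 0.08225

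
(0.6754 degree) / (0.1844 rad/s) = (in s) 0.06393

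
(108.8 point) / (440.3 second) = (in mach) 2.56e-07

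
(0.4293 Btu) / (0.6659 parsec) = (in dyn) 2.204e-09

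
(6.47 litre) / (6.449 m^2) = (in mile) 6.234e-07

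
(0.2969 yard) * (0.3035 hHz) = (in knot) 16.02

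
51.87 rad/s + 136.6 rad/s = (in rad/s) 188.5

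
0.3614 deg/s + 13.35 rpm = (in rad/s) 1.404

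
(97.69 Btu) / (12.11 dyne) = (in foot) 2.792e+09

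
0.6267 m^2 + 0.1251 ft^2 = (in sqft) 6.871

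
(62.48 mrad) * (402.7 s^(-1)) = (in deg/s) 1442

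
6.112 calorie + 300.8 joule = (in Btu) 0.3093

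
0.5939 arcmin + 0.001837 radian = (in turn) 0.0003199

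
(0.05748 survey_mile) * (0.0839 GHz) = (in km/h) 2.794e+10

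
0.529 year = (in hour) 4634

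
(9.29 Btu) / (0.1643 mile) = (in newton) 37.07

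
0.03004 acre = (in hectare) 0.01216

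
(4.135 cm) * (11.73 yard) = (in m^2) 0.4435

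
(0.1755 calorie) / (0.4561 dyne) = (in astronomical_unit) 1.076e-06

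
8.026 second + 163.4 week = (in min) 1.647e+06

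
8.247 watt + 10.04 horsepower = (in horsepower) 10.05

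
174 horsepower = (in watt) 1.298e+05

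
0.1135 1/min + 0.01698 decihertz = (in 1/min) 0.2154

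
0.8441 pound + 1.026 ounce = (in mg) 4.12e+05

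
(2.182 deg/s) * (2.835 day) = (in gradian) 5.939e+05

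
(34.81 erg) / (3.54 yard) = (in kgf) 1.097e-07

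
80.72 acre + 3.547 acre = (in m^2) 3.41e+05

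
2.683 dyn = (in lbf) 6.032e-06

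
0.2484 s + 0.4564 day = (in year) 0.00125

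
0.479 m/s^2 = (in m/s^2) 0.479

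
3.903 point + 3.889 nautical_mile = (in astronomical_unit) 4.815e-08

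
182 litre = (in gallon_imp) 40.03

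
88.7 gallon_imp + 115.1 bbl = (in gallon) 4941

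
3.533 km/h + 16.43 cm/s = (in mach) 0.003365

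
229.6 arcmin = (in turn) 0.01063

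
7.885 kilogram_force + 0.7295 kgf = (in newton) 84.48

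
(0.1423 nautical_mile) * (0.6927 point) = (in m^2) 0.0644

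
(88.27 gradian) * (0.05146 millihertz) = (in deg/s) 0.004088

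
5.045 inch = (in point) 363.2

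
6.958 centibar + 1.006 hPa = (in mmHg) 52.94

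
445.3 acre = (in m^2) 1.802e+06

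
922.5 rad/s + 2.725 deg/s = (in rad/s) 922.5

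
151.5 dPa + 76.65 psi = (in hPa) 5285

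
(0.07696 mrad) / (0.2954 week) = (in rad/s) 4.308e-10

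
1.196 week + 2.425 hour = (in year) 0.02321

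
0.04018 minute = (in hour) 0.0006697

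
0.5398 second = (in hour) 0.0001499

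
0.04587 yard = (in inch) 1.651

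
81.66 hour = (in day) 3.402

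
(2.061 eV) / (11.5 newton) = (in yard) 3.14e-20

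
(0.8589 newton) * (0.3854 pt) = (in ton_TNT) 2.791e-14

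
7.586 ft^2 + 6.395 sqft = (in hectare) 0.0001299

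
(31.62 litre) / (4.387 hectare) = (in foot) 2.365e-06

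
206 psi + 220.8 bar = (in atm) 231.9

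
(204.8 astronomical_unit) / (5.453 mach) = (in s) 1.65e+10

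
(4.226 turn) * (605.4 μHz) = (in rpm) 0.1535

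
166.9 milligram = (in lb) 0.000368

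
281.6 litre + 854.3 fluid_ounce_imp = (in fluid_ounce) 1.034e+04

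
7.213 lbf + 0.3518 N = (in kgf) 3.308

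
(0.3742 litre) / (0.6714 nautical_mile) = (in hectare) 3.009e-11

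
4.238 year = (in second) 1.336e+08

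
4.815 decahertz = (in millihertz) 4.815e+04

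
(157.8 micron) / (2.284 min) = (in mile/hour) 2.576e-06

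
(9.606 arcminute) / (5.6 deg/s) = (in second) 0.02859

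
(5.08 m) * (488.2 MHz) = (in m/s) 2.48e+09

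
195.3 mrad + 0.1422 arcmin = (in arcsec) 4.029e+04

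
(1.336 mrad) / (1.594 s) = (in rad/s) 0.0008381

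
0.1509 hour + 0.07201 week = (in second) 4.409e+04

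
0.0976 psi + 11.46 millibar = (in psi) 0.2638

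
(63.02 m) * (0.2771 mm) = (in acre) 4.315e-06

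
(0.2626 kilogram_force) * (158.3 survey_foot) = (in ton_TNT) 2.97e-08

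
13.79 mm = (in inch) 0.5429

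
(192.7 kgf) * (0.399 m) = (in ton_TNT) 1.802e-07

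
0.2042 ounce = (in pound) 0.01276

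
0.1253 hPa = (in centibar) 0.01253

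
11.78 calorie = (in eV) 3.076e+20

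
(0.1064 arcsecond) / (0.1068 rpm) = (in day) 5.338e-10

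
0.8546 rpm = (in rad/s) 0.08949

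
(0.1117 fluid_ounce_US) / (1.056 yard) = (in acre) 8.454e-10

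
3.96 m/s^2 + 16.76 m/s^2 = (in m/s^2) 20.72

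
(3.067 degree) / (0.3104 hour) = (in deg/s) 0.002745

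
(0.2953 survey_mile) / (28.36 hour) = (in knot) 0.009048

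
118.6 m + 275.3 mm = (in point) 3.37e+05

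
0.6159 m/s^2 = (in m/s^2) 0.6159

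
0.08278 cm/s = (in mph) 0.001852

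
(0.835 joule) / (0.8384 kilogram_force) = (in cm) 10.16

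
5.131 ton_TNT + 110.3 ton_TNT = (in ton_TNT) 115.4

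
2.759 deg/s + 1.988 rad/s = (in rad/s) 2.036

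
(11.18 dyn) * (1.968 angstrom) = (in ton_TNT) 5.259e-24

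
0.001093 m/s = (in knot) 0.002125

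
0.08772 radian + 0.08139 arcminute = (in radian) 0.08774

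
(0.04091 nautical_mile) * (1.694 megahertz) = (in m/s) 1.283e+08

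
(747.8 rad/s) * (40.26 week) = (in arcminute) 6.26e+13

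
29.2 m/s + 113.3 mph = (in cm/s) 7985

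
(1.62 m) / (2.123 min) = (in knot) 0.02472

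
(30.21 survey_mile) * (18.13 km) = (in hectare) 8.815e+04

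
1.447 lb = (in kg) 0.6563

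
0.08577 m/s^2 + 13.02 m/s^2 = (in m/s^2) 13.11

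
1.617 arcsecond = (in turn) 1.248e-06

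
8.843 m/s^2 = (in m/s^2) 8.843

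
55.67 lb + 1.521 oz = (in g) 2.529e+04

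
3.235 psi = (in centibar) 22.3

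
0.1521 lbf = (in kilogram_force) 0.06899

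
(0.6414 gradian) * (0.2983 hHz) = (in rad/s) 0.3005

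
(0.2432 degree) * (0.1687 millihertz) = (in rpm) 6.838e-06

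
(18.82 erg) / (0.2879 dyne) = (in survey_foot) 2.145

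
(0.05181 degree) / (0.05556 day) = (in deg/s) 1.079e-05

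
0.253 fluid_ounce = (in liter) 0.007482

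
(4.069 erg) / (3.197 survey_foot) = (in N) 4.176e-07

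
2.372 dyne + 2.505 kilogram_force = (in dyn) 2.457e+06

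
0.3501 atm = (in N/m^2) 3.547e+04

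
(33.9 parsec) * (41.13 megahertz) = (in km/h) 1.549e+26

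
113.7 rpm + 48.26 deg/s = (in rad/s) 12.75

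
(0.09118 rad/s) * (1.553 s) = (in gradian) 9.015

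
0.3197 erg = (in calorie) 7.641e-09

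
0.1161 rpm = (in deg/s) 0.6966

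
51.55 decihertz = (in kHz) 0.005155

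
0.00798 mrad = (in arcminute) 0.02743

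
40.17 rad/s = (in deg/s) 2302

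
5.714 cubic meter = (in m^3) 5.714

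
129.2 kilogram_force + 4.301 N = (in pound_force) 285.8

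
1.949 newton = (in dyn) 1.949e+05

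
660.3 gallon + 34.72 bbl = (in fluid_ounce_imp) 2.822e+05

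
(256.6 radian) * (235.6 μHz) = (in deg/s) 3.464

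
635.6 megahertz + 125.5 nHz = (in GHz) 0.6356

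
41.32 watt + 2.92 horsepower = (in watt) 2219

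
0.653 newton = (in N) 0.653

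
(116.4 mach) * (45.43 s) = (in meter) 1.801e+06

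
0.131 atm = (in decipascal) 1.327e+05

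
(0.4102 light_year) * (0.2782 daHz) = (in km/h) 3.887e+16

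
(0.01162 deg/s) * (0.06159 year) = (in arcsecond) 8.125e+07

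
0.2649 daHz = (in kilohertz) 0.002649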